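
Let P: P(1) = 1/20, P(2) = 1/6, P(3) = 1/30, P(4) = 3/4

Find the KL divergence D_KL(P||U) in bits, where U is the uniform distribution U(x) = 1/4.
0.8782 bits

U(i) = 1/4 for all i

D_KL(P||U) = Σ P(x) log₂(P(x) / (1/4))
           = Σ P(x) log₂(P(x)) + log₂(4)
           = log₂(4) - H(P)

H(P) = -Σ P(x) log₂(P(x)):
  -P(1)·log₂(P(1)) = -(1/20)·log₂(1/20) = 0.21610
  -P(2)·log₂(P(2)) = -(1/6)·log₂(1/6) = 0.43083
  -P(3)·log₂(P(3)) = -(1/30)·log₂(1/30) = 0.16356
  -P(4)·log₂(P(4)) = -(3/4)·log₂(3/4) = 0.31128
H(P) = 0.21610 + 0.43083 + 0.16356 + 0.31128 = 1.12177 bits

log₂(4) = 2.00000 bits

D_KL(P||U) = 2.00000 - 1.12177 = 0.87823 ≈ 0.8782 bits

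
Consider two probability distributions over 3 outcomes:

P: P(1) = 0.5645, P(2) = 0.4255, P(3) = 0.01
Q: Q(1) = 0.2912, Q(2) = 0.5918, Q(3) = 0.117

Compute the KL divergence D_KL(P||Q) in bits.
0.3011 bits

D_KL(P||Q) = Σ P(x) log₂(P(x)/Q(x))

Computing term by term:
  P(1)·log₂(P(1)/Q(1)) = 0.5645·log₂(0.5645/0.2912) = 0.53908
  P(2)·log₂(P(2)/Q(2)) = 0.4255·log₂(0.4255/0.5918) = -0.20252
  P(3)·log₂(P(3)/Q(3)) = 0.01·log₂(0.01/0.117) = -0.03548

D_KL(P||Q) = 0.53908 - 0.20252 - 0.03548 = 0.30108 ≈ 0.3011 bits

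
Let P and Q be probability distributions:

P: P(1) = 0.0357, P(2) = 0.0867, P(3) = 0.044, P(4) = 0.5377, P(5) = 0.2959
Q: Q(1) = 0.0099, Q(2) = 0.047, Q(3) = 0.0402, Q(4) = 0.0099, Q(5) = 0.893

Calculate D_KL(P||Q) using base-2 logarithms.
2.7757 bits

D_KL(P||Q) = Σ P(x) log₂(P(x)/Q(x))

Computing term by term:
  P(1)·log₂(P(1)/Q(1)) = 0.0357·log₂(0.0357/0.0099) = 0.06606
  P(2)·log₂(P(2)/Q(2)) = 0.0867·log₂(0.0867/0.047) = 0.07659
  P(3)·log₂(P(3)/Q(3)) = 0.044·log₂(0.044/0.0402) = 0.00573
  P(4)·log₂(P(4)/Q(4)) = 0.5377·log₂(0.5377/0.0099) = 3.09889
  P(5)·log₂(P(5)/Q(5)) = 0.2959·log₂(0.2959/0.893) = -0.47153

D_KL(P||Q) = 0.06606 + 0.07659 + 0.00573 + 3.09889 - 0.47153 = 2.77574 ≈ 2.7757 bits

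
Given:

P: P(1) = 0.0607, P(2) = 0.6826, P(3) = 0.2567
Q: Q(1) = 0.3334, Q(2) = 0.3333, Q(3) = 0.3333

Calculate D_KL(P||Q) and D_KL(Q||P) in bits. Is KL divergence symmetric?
D_KL(P||Q) = 0.4601 bits, D_KL(Q||P) = 0.6002 bits. No, KL divergence is not symmetric.

D_KL(P||Q) = Σ P(x) log₂(P(x)/Q(x))

Computing term by term:
  P(1)·log₂(P(1)/Q(1)) = 0.0607·log₂(0.0607/0.3334) = -0.14917
  P(2)·log₂(P(2)/Q(2)) = 0.6826·log₂(0.6826/0.3333) = 0.70596
  P(3)·log₂(P(3)/Q(3)) = 0.2567·log₂(0.2567/0.3333) = -0.09671

D_KL(P||Q) = -0.14917 + 0.70596 - 0.09671 = 0.46008 ≈ 0.4601 bits

D_KL(Q||P) = Σ Q(x) log₂(Q(x)/P(x))

Computing term by term:
  Q(1)·log₂(Q(1)/P(1)) = 0.3334·log₂(0.3334/0.0607) = 0.81933
  Q(2)·log₂(Q(2)/P(2)) = 0.3333·log₂(0.3333/0.6826) = -0.34471
  Q(3)·log₂(Q(3)/P(3)) = 0.3333·log₂(0.3333/0.2567) = 0.12557

D_KL(Q||P) = 0.81933 - 0.34471 + 0.12557 = 0.60019 ≈ 0.6002 bits

These are NOT equal (difference: 0.1401 bits). KL divergence is asymmetric: D_KL(P||Q) ≠ D_KL(Q||P) in general.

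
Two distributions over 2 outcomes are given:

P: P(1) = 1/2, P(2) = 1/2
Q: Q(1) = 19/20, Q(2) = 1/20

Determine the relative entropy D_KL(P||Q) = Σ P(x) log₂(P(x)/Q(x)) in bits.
1.1980 bits

D_KL(P||Q) = Σ P(x) log₂(P(x)/Q(x))

Computing term by term:
  P(1)·log₂(P(1)/Q(1)) = (1/2)·log₂((1/2)/(19/20)) = -0.46300
  P(2)·log₂(P(2)/Q(2)) = (1/2)·log₂((1/2)/(1/20)) = 1.66096

D_KL(P||Q) = -0.46300 + 1.66096 = 1.19796 ≈ 1.1980 bits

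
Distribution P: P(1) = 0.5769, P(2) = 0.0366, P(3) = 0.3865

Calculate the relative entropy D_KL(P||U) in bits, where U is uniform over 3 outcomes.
0.4224 bits

U(i) = 1/3 for all i

D_KL(P||U) = Σ P(x) log₂(P(x) / (1/3))
           = Σ P(x) log₂(P(x)) + log₂(3)
           = log₂(3) - H(P)

H(P) = -Σ P(x) log₂(P(x)):
  -P(1)·log₂(P(1)) = -(0.5769)·log₂(0.5769) = 0.45783
  -P(2)·log₂(P(2)) = -(0.0366)·log₂(0.0366) = 0.17466
  -P(3)·log₂(P(3)) = -(0.3865)·log₂(0.3865) = 0.53007
H(P) = 0.45783 + 0.17466 + 0.53007 = 1.16256 bits

log₂(3) = 1.58496 bits

D_KL(P||U) = 1.58496 - 1.16256 = 0.42240 ≈ 0.4224 bits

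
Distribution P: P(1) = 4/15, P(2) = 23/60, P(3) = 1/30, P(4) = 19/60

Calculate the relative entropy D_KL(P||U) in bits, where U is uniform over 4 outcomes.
0.2723 bits

U(i) = 1/4 for all i

D_KL(P||U) = Σ P(x) log₂(P(x) / (1/4))
           = Σ P(x) log₂(P(x)) + log₂(4)
           = log₂(4) - H(P)

H(P) = -Σ P(x) log₂(P(x)):
  -P(1)·log₂(P(1)) = -(4/15)·log₂(4/15) = 0.50850
  -P(2)·log₂(P(2)) = -(23/60)·log₂(23/60) = 0.53028
  -P(3)·log₂(P(3)) = -(1/30)·log₂(1/30) = 0.16356
  -P(4)·log₂(P(4)) = -(19/60)·log₂(19/60) = 0.52534
H(P) = 0.50850 + 0.53028 + 0.16356 + 0.52534 = 1.72768 bits

log₂(4) = 2.00000 bits

D_KL(P||U) = 2.00000 - 1.72768 = 0.27232 ≈ 0.2723 bits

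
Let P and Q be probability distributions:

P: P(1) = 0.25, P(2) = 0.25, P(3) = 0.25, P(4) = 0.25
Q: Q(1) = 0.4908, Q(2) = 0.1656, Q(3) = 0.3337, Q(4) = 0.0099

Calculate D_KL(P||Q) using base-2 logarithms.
0.9657 bits

D_KL(P||Q) = Σ P(x) log₂(P(x)/Q(x))

Computing term by term:
  P(1)·log₂(P(1)/Q(1)) = 0.25·log₂(0.25/0.4908) = -0.24330
  P(2)·log₂(P(2)/Q(2)) = 0.25·log₂(0.25/0.1656) = 0.14856
  P(3)·log₂(P(3)/Q(3)) = 0.25·log₂(0.25/0.3337) = -0.10416
  P(4)·log₂(P(4)/Q(4)) = 0.25·log₂(0.25/0.0099) = 1.16459

D_KL(P||Q) = -0.24330 + 0.14856 - 0.10416 + 1.16459 = 0.96569 ≈ 0.9657 bits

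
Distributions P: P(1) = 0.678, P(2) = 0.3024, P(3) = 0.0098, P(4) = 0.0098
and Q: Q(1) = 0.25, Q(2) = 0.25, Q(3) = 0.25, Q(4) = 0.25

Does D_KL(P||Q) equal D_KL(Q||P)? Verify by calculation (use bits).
D_KL(P||Q) = 0.9673 bits, D_KL(Q||P) = 1.9080 bits. No — D_KL(P||Q) ≠ D_KL(Q||P) for this pair.

D_KL(P||Q) = Σ P(x) log₂(P(x)/Q(x))

Computing term by term:
  P(1)·log₂(P(1)/Q(1)) = 0.678·log₂(0.678/0.25) = 0.97588
  P(2)·log₂(P(2)/Q(2)) = 0.3024·log₂(0.3024/0.25) = 0.08302
  P(3)·log₂(P(3)/Q(3)) = 0.0098·log₂(0.0098/0.25) = -0.04580
  P(4)·log₂(P(4)/Q(4)) = 0.0098·log₂(0.0098/0.25) = -0.04580

D_KL(P||Q) = 0.97588 + 0.08302 - 0.04580 - 0.04580 = 0.96730 ≈ 0.9673 bits

D_KL(Q||P) = Σ Q(x) log₂(Q(x)/P(x))

Computing term by term:
  Q(1)·log₂(Q(1)/P(1)) = 0.25·log₂(0.25/0.678) = -0.35984
  Q(2)·log₂(Q(2)/P(2)) = 0.25·log₂(0.25/0.3024) = -0.06863
  Q(3)·log₂(Q(3)/P(3)) = 0.25·log₂(0.25/0.0098) = 1.16825
  Q(4)·log₂(Q(4)/P(4)) = 0.25·log₂(0.25/0.0098) = 1.16825

D_KL(Q||P) = -0.35984 - 0.06863 + 1.16825 + 1.16825 = 1.90803 ≈ 1.9080 bits

These are NOT equal (difference: 0.9407 bits). KL divergence is asymmetric: D_KL(P||Q) ≠ D_KL(Q||P) in general.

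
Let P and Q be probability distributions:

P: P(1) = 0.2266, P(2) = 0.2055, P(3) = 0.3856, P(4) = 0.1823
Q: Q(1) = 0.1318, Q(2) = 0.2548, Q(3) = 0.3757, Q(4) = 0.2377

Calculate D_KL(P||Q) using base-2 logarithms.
0.0581 bits

D_KL(P||Q) = Σ P(x) log₂(P(x)/Q(x))

Computing term by term:
  P(1)·log₂(P(1)/Q(1)) = 0.2266·log₂(0.2266/0.1318) = 0.17716
  P(2)·log₂(P(2)/Q(2)) = 0.2055·log₂(0.2055/0.2548) = -0.06375
  P(3)·log₂(P(3)/Q(3)) = 0.3856·log₂(0.3856/0.3757) = 0.01447
  P(4)·log₂(P(4)/Q(4)) = 0.1823·log₂(0.1823/0.2377) = -0.06979

D_KL(P||Q) = 0.17716 - 0.06375 + 0.01447 - 0.06979 = 0.05809 ≈ 0.0581 bits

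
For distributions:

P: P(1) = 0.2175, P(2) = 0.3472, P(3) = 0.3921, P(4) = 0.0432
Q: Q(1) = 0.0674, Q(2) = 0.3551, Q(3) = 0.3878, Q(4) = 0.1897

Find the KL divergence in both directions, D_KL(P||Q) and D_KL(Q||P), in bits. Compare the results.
D_KL(P||Q) = 0.2704 bits, D_KL(Q||P) = 0.2964 bits. D_KL(Q||P) is larger than D_KL(P||Q) by 0.0260 bits; the two directions differ.

D_KL(P||Q) = Σ P(x) log₂(P(x)/Q(x))

Computing term by term:
  P(1)·log₂(P(1)/Q(1)) = 0.2175·log₂(0.2175/0.0674) = 0.36762
  P(2)·log₂(P(2)/Q(2)) = 0.3472·log₂(0.3472/0.3551) = -0.01127
  P(3)·log₂(P(3)/Q(3)) = 0.3921·log₂(0.3921/0.3878) = 0.00624
  P(4)·log₂(P(4)/Q(4)) = 0.0432·log₂(0.0432/0.1897) = -0.09222

D_KL(P||Q) = 0.36762 - 0.01127 + 0.00624 - 0.09222 = 0.27037 ≈ 0.2704 bits

D_KL(Q||P) = Σ Q(x) log₂(Q(x)/P(x))

Computing term by term:
  Q(1)·log₂(Q(1)/P(1)) = 0.0674·log₂(0.0674/0.2175) = -0.11392
  Q(2)·log₂(Q(2)/P(2)) = 0.3551·log₂(0.3551/0.3472) = 0.01153
  Q(3)·log₂(Q(3)/P(3)) = 0.3878·log₂(0.3878/0.3921) = -0.00617
  Q(4)·log₂(Q(4)/P(4)) = 0.1897·log₂(0.1897/0.0432) = 0.40494

D_KL(Q||P) = -0.11392 + 0.01153 - 0.00617 + 0.40494 = 0.29638 ≈ 0.2964 bits

These are NOT equal (difference: 0.0260 bits). KL divergence is asymmetric: D_KL(P||Q) ≠ D_KL(Q||P) in general.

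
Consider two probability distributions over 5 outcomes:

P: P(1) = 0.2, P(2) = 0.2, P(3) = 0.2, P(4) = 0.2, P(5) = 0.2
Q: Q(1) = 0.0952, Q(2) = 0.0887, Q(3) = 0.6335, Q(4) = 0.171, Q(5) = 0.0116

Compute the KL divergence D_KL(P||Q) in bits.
0.9829 bits

D_KL(P||Q) = Σ P(x) log₂(P(x)/Q(x))

Computing term by term:
  P(1)·log₂(P(1)/Q(1)) = 0.2·log₂(0.2/0.0952) = 0.21419
  P(2)·log₂(P(2)/Q(2)) = 0.2·log₂(0.2/0.0887) = 0.23460
  P(3)·log₂(P(3)/Q(3)) = 0.2·log₂(0.2/0.6335) = -0.33267
  P(4)·log₂(P(4)/Q(4)) = 0.2·log₂(0.2/0.171) = 0.04520
  P(5)·log₂(P(5)/Q(5)) = 0.2·log₂(0.2/0.0116) = 0.82156

D_KL(P||Q) = 0.21419 + 0.23460 - 0.33267 + 0.04520 + 0.82156 = 0.98288 ≈ 0.9829 bits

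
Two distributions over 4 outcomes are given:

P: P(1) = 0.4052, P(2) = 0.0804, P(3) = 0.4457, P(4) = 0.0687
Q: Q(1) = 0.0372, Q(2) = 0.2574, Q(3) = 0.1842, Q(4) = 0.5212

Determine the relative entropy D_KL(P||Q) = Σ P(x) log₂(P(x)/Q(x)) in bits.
1.6284 bits

D_KL(P||Q) = Σ P(x) log₂(P(x)/Q(x))

Computing term by term:
  P(1)·log₂(P(1)/Q(1)) = 0.4052·log₂(0.4052/0.0372) = 1.39602
  P(2)·log₂(P(2)/Q(2)) = 0.0804·log₂(0.0804/0.2574) = -0.13497
  P(3)·log₂(P(3)/Q(3)) = 0.4457·log₂(0.4457/0.1842) = 0.56818
  P(4)·log₂(P(4)/Q(4)) = 0.0687·log₂(0.0687/0.5212) = -0.20084

D_KL(P||Q) = 1.39602 - 0.13497 + 0.56818 - 0.20084 = 1.62839 ≈ 1.6284 bits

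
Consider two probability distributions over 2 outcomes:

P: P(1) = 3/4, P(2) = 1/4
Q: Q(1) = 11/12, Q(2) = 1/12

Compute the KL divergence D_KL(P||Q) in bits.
0.1791 bits

D_KL(P||Q) = Σ P(x) log₂(P(x)/Q(x))

Computing term by term:
  P(1)·log₂(P(1)/Q(1)) = (3/4)·log₂((3/4)/(11/12)) = -0.21713
  P(2)·log₂(P(2)/Q(2)) = (1/4)·log₂((1/4)/(1/12)) = 0.39624

D_KL(P||Q) = -0.21713 + 0.39624 = 0.17911 ≈ 0.1791 bits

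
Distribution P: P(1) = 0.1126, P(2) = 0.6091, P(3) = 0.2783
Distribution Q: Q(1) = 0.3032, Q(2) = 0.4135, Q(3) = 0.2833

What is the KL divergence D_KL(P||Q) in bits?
0.1723 bits

D_KL(P||Q) = Σ P(x) log₂(P(x)/Q(x))

Computing term by term:
  P(1)·log₂(P(1)/Q(1)) = 0.1126·log₂(0.1126/0.3032) = -0.16091
  P(2)·log₂(P(2)/Q(2)) = 0.6091·log₂(0.6091/0.4135) = 0.34036
  P(3)·log₂(P(3)/Q(3)) = 0.2783·log₂(0.2783/0.2833) = -0.00715

D_KL(P||Q) = -0.16091 + 0.34036 - 0.00715 = 0.17230 ≈ 0.1723 bits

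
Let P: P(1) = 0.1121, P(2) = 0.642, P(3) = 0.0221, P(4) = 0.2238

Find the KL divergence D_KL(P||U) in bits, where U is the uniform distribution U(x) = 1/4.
0.6307 bits

U(i) = 1/4 for all i

D_KL(P||U) = Σ P(x) log₂(P(x) / (1/4))
           = Σ P(x) log₂(P(x)) + log₂(4)
           = log₂(4) - H(P)

H(P) = -Σ P(x) log₂(P(x)):
  -P(1)·log₂(P(1)) = -(0.1121)·log₂(0.1121) = 0.35392
  -P(2)·log₂(P(2)) = -(0.642)·log₂(0.642) = 0.41047
  -P(3)·log₂(P(3)) = -(0.0221)·log₂(0.0221) = 0.12155
  -P(4)·log₂(P(4)) = -(0.2238)·log₂(0.2238) = 0.48334
H(P) = 0.35392 + 0.41047 + 0.12155 + 0.48334 = 1.36928 bits

log₂(4) = 2.00000 bits

D_KL(P||U) = 2.00000 - 1.36928 = 0.63072 ≈ 0.6307 bits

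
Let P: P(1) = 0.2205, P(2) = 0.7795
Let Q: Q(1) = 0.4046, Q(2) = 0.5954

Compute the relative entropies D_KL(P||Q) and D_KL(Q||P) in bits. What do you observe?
D_KL(P||Q) = 0.1099 bits, D_KL(Q||P) = 0.1229 bits. The two directions give different values (D_KL(Q||P) exceeds D_KL(P||Q) by 0.0130 bits): KL divergence is asymmetric.

D_KL(P||Q) = Σ P(x) log₂(P(x)/Q(x))

Computing term by term:
  P(1)·log₂(P(1)/Q(1)) = 0.2205·log₂(0.2205/0.4046) = -0.19310
  P(2)·log₂(P(2)/Q(2)) = 0.7795·log₂(0.7795/0.5954) = 0.30298

D_KL(P||Q) = -0.19310 + 0.30298 = 0.10988 ≈ 0.1099 bits

D_KL(Q||P) = Σ Q(x) log₂(Q(x)/P(x))

Computing term by term:
  Q(1)·log₂(Q(1)/P(1)) = 0.4046·log₂(0.4046/0.2205) = 0.35432
  Q(2)·log₂(Q(2)/P(2)) = 0.5954·log₂(0.5954/0.7795) = -0.23143

D_KL(Q||P) = 0.35432 - 0.23143 = 0.12289 ≈ 0.1229 bits

These are NOT equal (difference: 0.0130 bits). KL divergence is asymmetric: D_KL(P||Q) ≠ D_KL(Q||P) in general.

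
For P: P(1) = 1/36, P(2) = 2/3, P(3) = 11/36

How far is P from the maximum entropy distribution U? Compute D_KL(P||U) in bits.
0.5287 bits

U(i) = 1/3 for all i

D_KL(P||U) = Σ P(x) log₂(P(x) / (1/3))
           = Σ P(x) log₂(P(x)) + log₂(3)
           = log₂(3) - H(P)

H(P) = -Σ P(x) log₂(P(x)):
  -P(1)·log₂(P(1)) = -(1/36)·log₂(1/36) = 0.14361
  -P(2)·log₂(P(2)) = -(2/3)·log₂(2/3) = 0.38998
  -P(3)·log₂(P(3)) = -(11/36)·log₂(11/36) = 0.52265
H(P) = 0.14361 + 0.38998 + 0.52265 = 1.05624 bits

log₂(3) = 1.58496 bits

D_KL(P||U) = 1.58496 - 1.05624 = 0.52872 ≈ 0.5287 bits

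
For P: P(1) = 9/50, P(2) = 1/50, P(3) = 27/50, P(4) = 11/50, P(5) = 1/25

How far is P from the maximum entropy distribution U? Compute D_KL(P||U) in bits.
0.6174 bits

U(i) = 1/5 for all i

D_KL(P||U) = Σ P(x) log₂(P(x) / (1/5))
           = Σ P(x) log₂(P(x)) + log₂(5)
           = log₂(5) - H(P)

H(P) = -Σ P(x) log₂(P(x)):
  -P(1)·log₂(P(1)) = -(9/50)·log₂(9/50) = 0.44531
  -P(2)·log₂(P(2)) = -(1/50)·log₂(1/50) = 0.11288
  -P(3)·log₂(P(3)) = -(27/50)·log₂(27/50) = 0.48004
  -P(4)·log₂(P(4)) = -(11/50)·log₂(11/50) = 0.48057
  -P(5)·log₂(P(5)) = -(1/25)·log₂(1/25) = 0.18575
H(P) = 0.44531 + 0.11288 + 0.48004 + 0.48057 + 0.18575 = 1.70455 bits

log₂(5) = 2.32193 bits

D_KL(P||U) = 2.32193 - 1.70455 = 0.61738 ≈ 0.6174 bits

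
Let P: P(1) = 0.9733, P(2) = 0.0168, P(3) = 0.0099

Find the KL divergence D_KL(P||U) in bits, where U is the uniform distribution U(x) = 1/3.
1.3820 bits

U(i) = 1/3 for all i

D_KL(P||U) = Σ P(x) log₂(P(x) / (1/3))
           = Σ P(x) log₂(P(x)) + log₂(3)
           = log₂(3) - H(P)

H(P) = -Σ P(x) log₂(P(x)):
  -P(1)·log₂(P(1)) = -(0.9733)·log₂(0.9733) = 0.03800
  -P(2)·log₂(P(2)) = -(0.0168)·log₂(0.0168) = 0.09904
  -P(3)·log₂(P(3)) = -(0.0099)·log₂(0.0099) = 0.06592
H(P) = 0.03800 + 0.09904 + 0.06592 = 0.20296 bits

log₂(3) = 1.58496 bits

D_KL(P||U) = 1.58496 - 0.20296 = 1.38200 ≈ 1.3820 bits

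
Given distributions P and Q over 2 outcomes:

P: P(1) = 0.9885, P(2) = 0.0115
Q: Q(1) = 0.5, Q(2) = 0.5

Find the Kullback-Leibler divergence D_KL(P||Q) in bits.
0.9094 bits

D_KL(P||Q) = Σ P(x) log₂(P(x)/Q(x))

Computing term by term:
  P(1)·log₂(P(1)/Q(1)) = 0.9885·log₂(0.9885/0.5) = 0.97200
  P(2)·log₂(P(2)/Q(2)) = 0.0115·log₂(0.0115/0.5) = -0.06259

D_KL(P||Q) = 0.97200 - 0.06259 = 0.90941 ≈ 0.9094 bits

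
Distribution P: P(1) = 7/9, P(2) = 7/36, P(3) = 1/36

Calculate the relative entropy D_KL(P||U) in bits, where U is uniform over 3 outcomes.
0.7000 bits

U(i) = 1/3 for all i

D_KL(P||U) = Σ P(x) log₂(P(x) / (1/3))
           = Σ P(x) log₂(P(x)) + log₂(3)
           = log₂(3) - H(P)

H(P) = -Σ P(x) log₂(P(x)):
  -P(1)·log₂(P(1)) = -(7/9)·log₂(7/9) = 0.28200
  -P(2)·log₂(P(2)) = -(7/36)·log₂(7/36) = 0.45939
  -P(3)·log₂(P(3)) = -(1/36)·log₂(1/36) = 0.14361
H(P) = 0.28200 + 0.45939 + 0.14361 = 0.88500 bits

log₂(3) = 1.58496 bits

D_KL(P||U) = 1.58496 - 0.88500 = 0.69996 ≈ 0.7000 bits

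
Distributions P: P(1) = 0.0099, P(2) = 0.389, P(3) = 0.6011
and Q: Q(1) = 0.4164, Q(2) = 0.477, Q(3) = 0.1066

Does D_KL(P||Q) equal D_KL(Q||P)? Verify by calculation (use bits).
D_KL(P||Q) = 1.3321 bits, D_KL(Q||P) = 2.1206 bits. No — D_KL(P||Q) ≠ D_KL(Q||P) for this pair.

D_KL(P||Q) = Σ P(x) log₂(P(x)/Q(x))

Computing term by term:
  P(1)·log₂(P(1)/Q(1)) = 0.0099·log₂(0.0099/0.4164) = -0.05340
  P(2)·log₂(P(2)/Q(2)) = 0.389·log₂(0.389/0.477) = -0.11445
  P(3)·log₂(P(3)/Q(3)) = 0.6011·log₂(0.6011/0.1066) = 1.49998

D_KL(P||Q) = -0.05340 - 0.11445 + 1.49998 = 1.33213 ≈ 1.3321 bits

D_KL(Q||P) = Σ Q(x) log₂(Q(x)/P(x))

Computing term by term:
  Q(1)·log₂(Q(1)/P(1)) = 0.4164·log₂(0.4164/0.0099) = 2.24623
  Q(2)·log₂(Q(2)/P(2)) = 0.477·log₂(0.477/0.389) = 0.14034
  Q(3)·log₂(Q(3)/P(3)) = 0.1066·log₂(0.1066/0.6011) = -0.26601

D_KL(Q||P) = 2.24623 + 0.14034 - 0.26601 = 2.12056 ≈ 2.1206 bits

These are NOT equal (difference: 0.7885 bits). KL divergence is asymmetric: D_KL(P||Q) ≠ D_KL(Q||P) in general.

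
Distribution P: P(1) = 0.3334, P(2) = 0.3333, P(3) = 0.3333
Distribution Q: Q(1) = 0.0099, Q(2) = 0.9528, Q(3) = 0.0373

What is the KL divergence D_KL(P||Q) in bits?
2.2396 bits

D_KL(P||Q) = Σ P(x) log₂(P(x)/Q(x))

Computing term by term:
  P(1)·log₂(P(1)/Q(1)) = 0.3334·log₂(0.3334/0.0099) = 1.69157
  P(2)·log₂(P(2)/Q(2)) = 0.3333·log₂(0.3333/0.9528) = -0.50507
  P(3)·log₂(P(3)/Q(3)) = 0.3333·log₂(0.3333/0.0373) = 1.05309

D_KL(P||Q) = 1.69157 - 0.50507 + 1.05309 = 2.23959 ≈ 2.2396 bits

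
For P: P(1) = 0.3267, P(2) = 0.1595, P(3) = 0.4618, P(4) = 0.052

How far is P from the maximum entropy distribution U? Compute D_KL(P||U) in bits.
0.3138 bits

U(i) = 1/4 for all i

D_KL(P||U) = Σ P(x) log₂(P(x) / (1/4))
           = Σ P(x) log₂(P(x)) + log₂(4)
           = log₂(4) - H(P)

H(P) = -Σ P(x) log₂(P(x)):
  -P(1)·log₂(P(1)) = -(0.3267)·log₂(0.3267) = 0.52728
  -P(2)·log₂(P(2)) = -(0.1595)·log₂(0.1595) = 0.42242
  -P(3)·log₂(P(3)) = -(0.4618)·log₂(0.4618) = 0.51475
  -P(4)·log₂(P(4)) = -(0.052)·log₂(0.052) = 0.22180
H(P) = 0.52728 + 0.42242 + 0.51475 + 0.22180 = 1.68625 bits

log₂(4) = 2.00000 bits

D_KL(P||U) = 2.00000 - 1.68625 = 0.31375 ≈ 0.3138 bits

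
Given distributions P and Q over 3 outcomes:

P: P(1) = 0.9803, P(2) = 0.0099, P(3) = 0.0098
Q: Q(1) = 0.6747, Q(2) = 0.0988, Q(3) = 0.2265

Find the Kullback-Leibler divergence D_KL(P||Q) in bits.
0.4511 bits

D_KL(P||Q) = Σ P(x) log₂(P(x)/Q(x))

Computing term by term:
  P(1)·log₂(P(1)/Q(1)) = 0.9803·log₂(0.9803/0.6747) = 0.52836
  P(2)·log₂(P(2)/Q(2)) = 0.0099·log₂(0.0099/0.0988) = -0.03286
  P(3)·log₂(P(3)/Q(3)) = 0.0098·log₂(0.0098/0.2265) = -0.04440

D_KL(P||Q) = 0.52836 - 0.03286 - 0.04440 = 0.45110 ≈ 0.4511 bits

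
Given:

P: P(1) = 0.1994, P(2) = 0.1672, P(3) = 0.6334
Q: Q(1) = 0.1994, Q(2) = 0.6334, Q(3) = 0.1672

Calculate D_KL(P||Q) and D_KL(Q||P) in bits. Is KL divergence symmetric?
D_KL(P||Q) = 0.8958 bits, D_KL(Q||P) = 0.8958 bits. The two values coincide for this particular pair, but no — KL divergence is not symmetric in general.

D_KL(P||Q) = Σ P(x) log₂(P(x)/Q(x))

Computing term by term:
  P(1)·log₂(P(1)/Q(1)) = 0.1994·log₂(0.1994/0.1994) = 0.00000
  P(2)·log₂(P(2)/Q(2)) = 0.1672·log₂(0.1672/0.6334) = -0.32128
  P(3)·log₂(P(3)/Q(3)) = 0.6334·log₂(0.6334/0.1672) = 1.21710

D_KL(P||Q) = 0.00000 - 0.32128 + 1.21710 = 0.89582 ≈ 0.8958 bits

D_KL(Q||P) = Σ Q(x) log₂(Q(x)/P(x))

Computing term by term:
  Q(1)·log₂(Q(1)/P(1)) = 0.1994·log₂(0.1994/0.1994) = 0.00000
  Q(2)·log₂(Q(2)/P(2)) = 0.6334·log₂(0.6334/0.1672) = 1.21710
  Q(3)·log₂(Q(3)/P(3)) = 0.1672·log₂(0.1672/0.6334) = -0.32128

D_KL(Q||P) = 0.00000 + 1.21710 - 0.32128 = 0.89582 ≈ 0.8958 bits

These ARE equal here. Q is P with outcomes relabeled (Q(2) = P(3), Q(3) = P(2)) by a relabeling that is its own inverse, so the two sums contain exactly the same terms in a different order. This is a special case — KL divergence is not symmetric in general: D_KL(P||Q) ≠ D_KL(Q||P) for most P, Q.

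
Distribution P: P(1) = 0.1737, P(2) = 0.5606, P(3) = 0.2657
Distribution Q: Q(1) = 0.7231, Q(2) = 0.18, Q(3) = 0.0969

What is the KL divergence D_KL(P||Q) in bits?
0.9481 bits

D_KL(P||Q) = Σ P(x) log₂(P(x)/Q(x))

Computing term by term:
  P(1)·log₂(P(1)/Q(1)) = 0.1737·log₂(0.1737/0.7231) = -0.35740
  P(2)·log₂(P(2)/Q(2)) = 0.5606·log₂(0.5606/0.18) = 0.91881
  P(3)·log₂(P(3)/Q(3)) = 0.2657·log₂(0.2657/0.0969) = 0.38665

D_KL(P||Q) = -0.35740 + 0.91881 + 0.38665 = 0.94806 ≈ 0.9481 bits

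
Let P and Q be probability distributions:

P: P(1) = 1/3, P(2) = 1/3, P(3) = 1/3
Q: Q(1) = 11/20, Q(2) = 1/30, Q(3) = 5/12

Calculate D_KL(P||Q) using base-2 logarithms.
0.7592 bits

D_KL(P||Q) = Σ P(x) log₂(P(x)/Q(x))

Computing term by term:
  P(1)·log₂(P(1)/Q(1)) = (1/3)·log₂((1/3)/(11/20)) = -0.24082
  P(2)·log₂(P(2)/Q(2)) = (1/3)·log₂((1/3)/(1/30)) = 1.10731
  P(3)·log₂(P(3)/Q(3)) = (1/3)·log₂((1/3)/(5/12)) = -0.10731

D_KL(P||Q) = -0.24082 + 1.10731 - 0.10731 = 0.75918 ≈ 0.7592 bits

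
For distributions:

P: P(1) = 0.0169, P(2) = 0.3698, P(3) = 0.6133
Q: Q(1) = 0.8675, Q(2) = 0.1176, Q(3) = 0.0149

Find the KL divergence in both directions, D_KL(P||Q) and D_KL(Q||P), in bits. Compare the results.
D_KL(P||Q) = 3.8045 bits, D_KL(Q||P) = 4.6546 bits. D_KL(Q||P) is larger than D_KL(P||Q) by 0.8501 bits; the two directions differ.

D_KL(P||Q) = Σ P(x) log₂(P(x)/Q(x))

Computing term by term:
  P(1)·log₂(P(1)/Q(1)) = 0.0169·log₂(0.0169/0.8675) = -0.09602
  P(2)·log₂(P(2)/Q(2)) = 0.3698·log₂(0.3698/0.1176) = 0.61123
  P(3)·log₂(P(3)/Q(3)) = 0.6133·log₂(0.6133/0.0149) = 3.28926

D_KL(P||Q) = -0.09602 + 0.61123 + 3.28926 = 3.80447 ≈ 3.8045 bits

D_KL(Q||P) = Σ Q(x) log₂(Q(x)/P(x))

Computing term by term:
  Q(1)·log₂(Q(1)/P(1)) = 0.8675·log₂(0.8675/0.0169) = 4.92893
  Q(2)·log₂(Q(2)/P(2)) = 0.1176·log₂(0.1176/0.3698) = -0.19438
  Q(3)·log₂(Q(3)/P(3)) = 0.0149·log₂(0.0149/0.6133) = -0.07991

D_KL(Q||P) = 4.92893 - 0.19438 - 0.07991 = 4.65464 ≈ 4.6546 bits

These are NOT equal (difference: 0.8501 bits). KL divergence is asymmetric: D_KL(P||Q) ≠ D_KL(Q||P) in general.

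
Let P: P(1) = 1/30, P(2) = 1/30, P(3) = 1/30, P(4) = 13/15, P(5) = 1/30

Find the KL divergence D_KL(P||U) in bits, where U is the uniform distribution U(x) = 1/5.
1.4888 bits

U(i) = 1/5 for all i

D_KL(P||U) = Σ P(x) log₂(P(x) / (1/5))
           = Σ P(x) log₂(P(x)) + log₂(5)
           = log₂(5) - H(P)

H(P) = -Σ P(x) log₂(P(x)):
  -P(1)·log₂(P(1)) = -(1/30)·log₂(1/30) = 0.16356
  -P(2)·log₂(P(2)) = -(1/30)·log₂(1/30) = 0.16356
  -P(3)·log₂(P(3)) = -(1/30)·log₂(1/30) = 0.16356
  -P(4)·log₂(P(4)) = -(13/15)·log₂(13/15) = 0.17892
  -P(5)·log₂(P(5)) = -(1/30)·log₂(1/30) = 0.16356
H(P) = 0.16356 + 0.16356 + 0.16356 + 0.17892 + 0.16356 = 0.83316 bits

log₂(5) = 2.32193 bits

D_KL(P||U) = 2.32193 - 0.83316 = 1.48877 ≈ 1.4888 bits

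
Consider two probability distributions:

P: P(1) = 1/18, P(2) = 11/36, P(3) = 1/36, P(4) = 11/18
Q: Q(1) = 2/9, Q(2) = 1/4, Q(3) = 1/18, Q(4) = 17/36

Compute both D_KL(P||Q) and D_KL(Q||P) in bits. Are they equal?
D_KL(P||Q) = 0.1769 bits, D_KL(Q||P) = 0.2520 bits. No, they are not equal.

D_KL(P||Q) = Σ P(x) log₂(P(x)/Q(x))

Computing term by term:
  P(1)·log₂(P(1)/Q(1)) = (1/18)·log₂((1/18)/(2/9)) = -0.11111
  P(2)·log₂(P(2)/Q(2)) = (11/36)·log₂((11/36)/(1/4)) = 0.08846
  P(3)·log₂(P(3)/Q(3)) = (1/36)·log₂((1/36)/(1/18)) = -0.02778
  P(4)·log₂(P(4)/Q(4)) = (11/18)·log₂((11/18)/(17/36)) = 0.22731

D_KL(P||Q) = -0.11111 + 0.08846 - 0.02778 + 0.22731 = 0.17688 ≈ 0.1769 bits

D_KL(Q||P) = Σ Q(x) log₂(Q(x)/P(x))

Computing term by term:
  Q(1)·log₂(Q(1)/P(1)) = (2/9)·log₂((2/9)/(1/18)) = 0.44444
  Q(2)·log₂(Q(2)/P(2)) = (1/4)·log₂((1/4)/(11/36)) = -0.07238
  Q(3)·log₂(Q(3)/P(3)) = (1/18)·log₂((1/18)/(1/36)) = 0.05556
  Q(4)·log₂(Q(4)/P(4)) = (17/36)·log₂((17/36)/(11/18)) = -0.17565

D_KL(Q||P) = 0.44444 - 0.07238 + 0.05556 - 0.17565 = 0.25197 ≈ 0.2520 bits

These are NOT equal (difference: 0.0751 bits). KL divergence is asymmetric: D_KL(P||Q) ≠ D_KL(Q||P) in general.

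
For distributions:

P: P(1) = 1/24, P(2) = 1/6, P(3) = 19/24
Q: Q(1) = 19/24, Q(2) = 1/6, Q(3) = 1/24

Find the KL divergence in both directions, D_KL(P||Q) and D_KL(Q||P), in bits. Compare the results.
D_KL(P||Q) = 3.1859 bits, D_KL(Q||P) = 3.1859 bits. The two directions give exactly the same value for this pair.

D_KL(P||Q) = Σ P(x) log₂(P(x)/Q(x))

Computing term by term:
  P(1)·log₂(P(1)/Q(1)) = (1/24)·log₂((1/24)/(19/24)) = -0.17700
  P(2)·log₂(P(2)/Q(2)) = (1/6)·log₂((1/6)/(1/6)) = 0.00000
  P(3)·log₂(P(3)/Q(3)) = (19/24)·log₂((19/24)/(1/24)) = 3.36294

D_KL(P||Q) = -0.17700 + 0.00000 + 3.36294 = 3.18594 ≈ 3.1859 bits

D_KL(Q||P) = Σ Q(x) log₂(Q(x)/P(x))

Computing term by term:
  Q(1)·log₂(Q(1)/P(1)) = (19/24)·log₂((19/24)/(1/24)) = 3.36294
  Q(2)·log₂(Q(2)/P(2)) = (1/6)·log₂((1/6)/(1/6)) = 0.00000
  Q(3)·log₂(Q(3)/P(3)) = (1/24)·log₂((1/24)/(19/24)) = -0.17700

D_KL(Q||P) = 3.36294 + 0.00000 - 0.17700 = 3.18594 ≈ 3.1859 bits

These ARE equal here. Q is P with outcomes relabeled (Q(1) = P(3), Q(3) = P(1)) by a relabeling that is its own inverse, so the two sums contain exactly the same terms in a different order. This is a special case — KL divergence is not symmetric in general: D_KL(P||Q) ≠ D_KL(Q||P) for most P, Q.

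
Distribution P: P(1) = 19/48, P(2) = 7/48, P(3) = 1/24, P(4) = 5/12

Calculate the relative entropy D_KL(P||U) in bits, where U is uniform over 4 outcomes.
0.3484 bits

U(i) = 1/4 for all i

D_KL(P||U) = Σ P(x) log₂(P(x) / (1/4))
           = Σ P(x) log₂(P(x)) + log₂(4)
           = log₂(4) - H(P)

H(P) = -Σ P(x) log₂(P(x)):
  -P(1)·log₂(P(1)) = -(19/48)·log₂(19/48) = 0.52924
  -P(2)·log₂(P(2)) = -(7/48)·log₂(7/48) = 0.40507
  -P(3)·log₂(P(3)) = -(1/24)·log₂(1/24) = 0.19104
  -P(4)·log₂(P(4)) = -(5/12)·log₂(5/12) = 0.52626
H(P) = 0.52924 + 0.40507 + 0.19104 + 0.52626 = 1.65161 bits

log₂(4) = 2.00000 bits

D_KL(P||U) = 2.00000 - 1.65161 = 0.34839 ≈ 0.3484 bits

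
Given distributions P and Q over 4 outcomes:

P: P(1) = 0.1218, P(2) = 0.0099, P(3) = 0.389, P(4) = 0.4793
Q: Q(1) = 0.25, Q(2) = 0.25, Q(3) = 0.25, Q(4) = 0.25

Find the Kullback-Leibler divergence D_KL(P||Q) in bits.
0.5257 bits

D_KL(P||Q) = Σ P(x) log₂(P(x)/Q(x))

Computing term by term:
  P(1)·log₂(P(1)/Q(1)) = 0.1218·log₂(0.1218/0.25) = -0.12636
  P(2)·log₂(P(2)/Q(2)) = 0.0099·log₂(0.0099/0.25) = -0.04612
  P(3)·log₂(P(3)/Q(3)) = 0.389·log₂(0.389/0.25) = 0.24812
  P(4)·log₂(P(4)/Q(4)) = 0.4793·log₂(0.4793/0.25) = 0.45006

D_KL(P||Q) = -0.12636 - 0.04612 + 0.24812 + 0.45006 = 0.52570 ≈ 0.5257 bits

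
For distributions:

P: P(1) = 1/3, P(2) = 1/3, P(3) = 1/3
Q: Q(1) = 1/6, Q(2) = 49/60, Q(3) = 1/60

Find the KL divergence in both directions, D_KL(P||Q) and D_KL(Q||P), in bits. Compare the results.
D_KL(P||Q) = 1.3430 bits, D_KL(Q||P) = 0.8171 bits. D_KL(P||Q) is larger than D_KL(Q||P) by 0.5259 bits; the two directions differ.

D_KL(P||Q) = Σ P(x) log₂(P(x)/Q(x))

Computing term by term:
  P(1)·log₂(P(1)/Q(1)) = (1/3)·log₂((1/3)/(1/6)) = 0.33333
  P(2)·log₂(P(2)/Q(2)) = (1/3)·log₂((1/3)/(49/60)) = -0.43093
  P(3)·log₂(P(3)/Q(3)) = (1/3)·log₂((1/3)/(1/60)) = 1.44064

D_KL(P||Q) = 0.33333 - 0.43093 + 1.44064 = 1.34304 ≈ 1.3430 bits

D_KL(Q||P) = Σ Q(x) log₂(Q(x)/P(x))

Computing term by term:
  Q(1)·log₂(Q(1)/P(1)) = (1/6)·log₂((1/6)/(1/3)) = -0.16667
  Q(2)·log₂(Q(2)/P(2)) = (49/60)·log₂((49/60)/(1/3)) = 1.05577
  Q(3)·log₂(Q(3)/P(3)) = (1/60)·log₂((1/60)/(1/3)) = -0.07203

D_KL(Q||P) = -0.16667 + 1.05577 - 0.07203 = 0.81707 ≈ 0.8171 bits

These are NOT equal (difference: 0.5259 bits). KL divergence is asymmetric: D_KL(P||Q) ≠ D_KL(Q||P) in general.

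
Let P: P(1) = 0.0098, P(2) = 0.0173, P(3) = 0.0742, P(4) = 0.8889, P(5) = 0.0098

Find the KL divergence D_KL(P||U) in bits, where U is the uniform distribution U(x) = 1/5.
1.6604 bits

U(i) = 1/5 for all i

D_KL(P||U) = Σ P(x) log₂(P(x) / (1/5))
           = Σ P(x) log₂(P(x)) + log₂(5)
           = log₂(5) - H(P)

H(P) = -Σ P(x) log₂(P(x)):
  -P(1)·log₂(P(1)) = -(0.0098)·log₂(0.0098) = 0.06540
  -P(2)·log₂(P(2)) = -(0.0173)·log₂(0.0173) = 0.10126
  -P(3)·log₂(P(3)) = -(0.0742)·log₂(0.0742) = 0.27843
  -P(4)·log₂(P(4)) = -(0.8889)·log₂(0.8889) = 0.15103
  -P(5)·log₂(P(5)) = -(0.0098)·log₂(0.0098) = 0.06540
H(P) = 0.06540 + 0.10126 + 0.27843 + 0.15103 + 0.06540 = 0.66152 bits

log₂(5) = 2.32193 bits

D_KL(P||U) = 2.32193 - 0.66152 = 1.66041 ≈ 1.6604 bits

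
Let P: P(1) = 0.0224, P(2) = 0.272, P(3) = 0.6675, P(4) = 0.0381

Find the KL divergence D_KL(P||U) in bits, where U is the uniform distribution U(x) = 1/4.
0.7975 bits

U(i) = 1/4 for all i

D_KL(P||U) = Σ P(x) log₂(P(x) / (1/4))
           = Σ P(x) log₂(P(x)) + log₂(4)
           = log₂(4) - H(P)

H(P) = -Σ P(x) log₂(P(x)):
  -P(1)·log₂(P(1)) = -(0.0224)·log₂(0.0224) = 0.12276
  -P(2)·log₂(P(2)) = -(0.272)·log₂(0.272) = 0.51090
  -P(3)·log₂(P(3)) = -(0.6675)·log₂(0.6675) = 0.38926
  -P(4)·log₂(P(4)) = -(0.0381)·log₂(0.0381) = 0.17961
H(P) = 0.12276 + 0.51090 + 0.38926 + 0.17961 = 1.20253 bits

log₂(4) = 2.00000 bits

D_KL(P||U) = 2.00000 - 1.20253 = 0.79747 ≈ 0.7975 bits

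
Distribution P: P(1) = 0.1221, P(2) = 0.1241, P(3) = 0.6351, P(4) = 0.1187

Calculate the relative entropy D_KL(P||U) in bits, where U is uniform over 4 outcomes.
0.4751 bits

U(i) = 1/4 for all i

D_KL(P||U) = Σ P(x) log₂(P(x) / (1/4))
           = Σ P(x) log₂(P(x)) + log₂(4)
           = log₂(4) - H(P)

H(P) = -Σ P(x) log₂(P(x)):
  -P(1)·log₂(P(1)) = -(0.1221)·log₂(0.1221) = 0.37043
  -P(2)·log₂(P(2)) = -(0.1241)·log₂(0.1241) = 0.37359
  -P(3)·log₂(P(3)) = -(0.6351)·log₂(0.6351) = 0.41596
  -P(4)·log₂(P(4)) = -(0.1187)·log₂(0.1187) = 0.36496
H(P) = 0.37043 + 0.37359 + 0.41596 + 0.36496 = 1.52494 bits

log₂(4) = 2.00000 bits

D_KL(P||U) = 2.00000 - 1.52494 = 0.47506 ≈ 0.4751 bits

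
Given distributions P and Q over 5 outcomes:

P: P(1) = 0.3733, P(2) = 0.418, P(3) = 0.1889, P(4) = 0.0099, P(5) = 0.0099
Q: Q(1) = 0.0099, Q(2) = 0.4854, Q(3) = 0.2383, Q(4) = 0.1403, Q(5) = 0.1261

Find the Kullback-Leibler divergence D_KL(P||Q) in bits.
1.7272 bits

D_KL(P||Q) = Σ P(x) log₂(P(x)/Q(x))

Computing term by term:
  P(1)·log₂(P(1)/Q(1)) = 0.3733·log₂(0.3733/0.0099) = 1.95488
  P(2)·log₂(P(2)/Q(2)) = 0.418·log₂(0.418/0.4854) = -0.09015
  P(3)·log₂(P(3)/Q(3)) = 0.1889·log₂(0.1889/0.2383) = -0.06331
  P(4)·log₂(P(4)/Q(4)) = 0.0099·log₂(0.0099/0.1403) = -0.03787
  P(5)·log₂(P(5)/Q(5)) = 0.0099·log₂(0.0099/0.1261) = -0.03634

D_KL(P||Q) = 1.95488 - 0.09015 - 0.06331 - 0.03787 - 0.03634 = 1.72721 ≈ 1.7272 bits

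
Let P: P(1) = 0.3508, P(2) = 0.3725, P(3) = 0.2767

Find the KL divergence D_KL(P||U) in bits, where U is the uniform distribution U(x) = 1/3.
0.0112 bits

U(i) = 1/3 for all i

D_KL(P||U) = Σ P(x) log₂(P(x) / (1/3))
           = Σ P(x) log₂(P(x)) + log₂(3)
           = log₂(3) - H(P)

H(P) = -Σ P(x) log₂(P(x)):
  -P(1)·log₂(P(1)) = -(0.3508)·log₂(0.3508) = 0.53016
  -P(2)·log₂(P(2)) = -(0.3725)·log₂(0.3725) = 0.53070
  -P(3)·log₂(P(3)) = -(0.2767)·log₂(0.2767) = 0.51289
H(P) = 0.53016 + 0.53070 + 0.51289 = 1.57375 bits

log₂(3) = 1.58496 bits

D_KL(P||U) = 1.58496 - 1.57375 = 0.01121 ≈ 0.0112 bits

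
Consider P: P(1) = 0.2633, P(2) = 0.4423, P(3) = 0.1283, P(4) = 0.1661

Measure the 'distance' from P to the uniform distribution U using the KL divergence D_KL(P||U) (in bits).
0.1623 bits

U(i) = 1/4 for all i

D_KL(P||U) = Σ P(x) log₂(P(x) / (1/4))
           = Σ P(x) log₂(P(x)) + log₂(4)
           = log₂(4) - H(P)

H(P) = -Σ P(x) log₂(P(x)):
  -P(1)·log₂(P(1)) = -(0.2633)·log₂(0.2633) = 0.50691
  -P(2)·log₂(P(2)) = -(0.4423)·log₂(0.4423) = 0.52054
  -P(3)·log₂(P(3)) = -(0.1283)·log₂(0.1283) = 0.38008
  -P(4)·log₂(P(4)) = -(0.1661)·log₂(0.1661) = 0.43018
H(P) = 0.50691 + 0.52054 + 0.38008 + 0.43018 = 1.83771 bits

log₂(4) = 2.00000 bits

D_KL(P||U) = 2.00000 - 1.83771 = 0.16229 ≈ 0.1623 bits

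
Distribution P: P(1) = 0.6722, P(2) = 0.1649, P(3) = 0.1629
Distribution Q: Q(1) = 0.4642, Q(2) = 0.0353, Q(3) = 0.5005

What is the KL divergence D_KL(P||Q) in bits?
0.4620 bits

D_KL(P||Q) = Σ P(x) log₂(P(x)/Q(x))

Computing term by term:
  P(1)·log₂(P(1)/Q(1)) = 0.6722·log₂(0.6722/0.4642) = 0.35905
  P(2)·log₂(P(2)/Q(2)) = 0.1649·log₂(0.1649/0.0353) = 0.36671
  P(3)·log₂(P(3)/Q(3)) = 0.1629·log₂(0.1629/0.5005) = -0.26380

D_KL(P||Q) = 0.35905 + 0.36671 - 0.26380 = 0.46196 ≈ 0.4620 bits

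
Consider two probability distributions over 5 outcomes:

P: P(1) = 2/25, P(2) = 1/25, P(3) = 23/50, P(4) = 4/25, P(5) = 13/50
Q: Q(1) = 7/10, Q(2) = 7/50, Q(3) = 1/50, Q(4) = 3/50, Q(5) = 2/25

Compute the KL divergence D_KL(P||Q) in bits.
2.4267 bits

D_KL(P||Q) = Σ P(x) log₂(P(x)/Q(x))

Computing term by term:
  P(1)·log₂(P(1)/Q(1)) = (2/25)·log₂((2/25)/(7/10)) = -0.25034
  P(2)·log₂(P(2)/Q(2)) = (1/25)·log₂((1/25)/(7/50)) = -0.07229
  P(3)·log₂(P(3)/Q(3)) = (23/50)·log₂((23/50)/(1/50)) = 2.08084
  P(4)·log₂(P(4)/Q(4)) = (4/25)·log₂((4/25)/(3/50)) = 0.22641
  P(5)·log₂(P(5)/Q(5)) = (13/50)·log₂((13/50)/(2/25)) = 0.44211

D_KL(P||Q) = -0.25034 - 0.07229 + 2.08084 + 0.22641 + 0.44211 = 2.42673 ≈ 2.4267 bits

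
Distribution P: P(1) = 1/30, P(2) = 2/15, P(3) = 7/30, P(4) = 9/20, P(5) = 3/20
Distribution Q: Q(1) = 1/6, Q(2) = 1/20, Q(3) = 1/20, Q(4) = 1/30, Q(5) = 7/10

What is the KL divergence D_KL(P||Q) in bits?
1.9862 bits

D_KL(P||Q) = Σ P(x) log₂(P(x)/Q(x))

Computing term by term:
  P(1)·log₂(P(1)/Q(1)) = (1/30)·log₂((1/30)/(1/6)) = -0.07740
  P(2)·log₂(P(2)/Q(2)) = (2/15)·log₂((2/15)/(1/20)) = 0.18867
  P(3)·log₂(P(3)/Q(3)) = (7/30)·log₂((7/30)/(1/20)) = 0.51856
  P(4)·log₂(P(4)/Q(4)) = (9/20)·log₂((9/20)/(1/30)) = 1.68970
  P(5)·log₂(P(5)/Q(5)) = (3/20)·log₂((3/20)/(7/10)) = -0.33336

D_KL(P||Q) = -0.07740 + 0.18867 + 0.51856 + 1.68970 - 0.33336 = 1.98617 ≈ 1.9862 bits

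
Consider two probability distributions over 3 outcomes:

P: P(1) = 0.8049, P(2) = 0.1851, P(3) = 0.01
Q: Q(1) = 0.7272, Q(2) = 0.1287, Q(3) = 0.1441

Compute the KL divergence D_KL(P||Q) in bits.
0.1764 bits

D_KL(P||Q) = Σ P(x) log₂(P(x)/Q(x))

Computing term by term:
  P(1)·log₂(P(1)/Q(1)) = 0.8049·log₂(0.8049/0.7272) = 0.11788
  P(2)·log₂(P(2)/Q(2)) = 0.1851·log₂(0.1851/0.1287) = 0.09705
  P(3)·log₂(P(3)/Q(3)) = 0.01·log₂(0.01/0.1441) = -0.03849

D_KL(P||Q) = 0.11788 + 0.09705 - 0.03849 = 0.17644 ≈ 0.1764 bits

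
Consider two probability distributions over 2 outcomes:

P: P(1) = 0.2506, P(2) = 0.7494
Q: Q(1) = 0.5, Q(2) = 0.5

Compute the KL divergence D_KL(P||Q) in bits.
0.1878 bits

D_KL(P||Q) = Σ P(x) log₂(P(x)/Q(x))

Computing term by term:
  P(1)·log₂(P(1)/Q(1)) = 0.2506·log₂(0.2506/0.5) = -0.24973
  P(2)·log₂(P(2)/Q(2)) = 0.7494·log₂(0.7494/0.5) = 0.43751

D_KL(P||Q) = -0.24973 + 0.43751 = 0.18778 ≈ 0.1878 bits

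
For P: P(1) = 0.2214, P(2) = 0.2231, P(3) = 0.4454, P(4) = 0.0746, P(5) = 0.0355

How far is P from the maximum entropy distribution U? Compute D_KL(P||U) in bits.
0.3875 bits

U(i) = 1/5 for all i

D_KL(P||U) = Σ P(x) log₂(P(x) / (1/5))
           = Σ P(x) log₂(P(x)) + log₂(5)
           = log₂(5) - H(P)

H(P) = -Σ P(x) log₂(P(x)):
  -P(1)·log₂(P(1)) = -(0.2214)·log₂(0.2214) = 0.48161
  -P(2)·log₂(P(2)) = -(0.2231)·log₂(0.2231) = 0.48284
  -P(3)·log₂(P(3)) = -(0.4454)·log₂(0.4454) = 0.51970
  -P(4)·log₂(P(4)) = -(0.0746)·log₂(0.0746) = 0.27935
  -P(5)·log₂(P(5)) = -(0.0355)·log₂(0.0355) = 0.17097
H(P) = 0.48161 + 0.48284 + 0.51970 + 0.27935 + 0.17097 = 1.93447 bits

log₂(5) = 2.32193 bits

D_KL(P||U) = 2.32193 - 1.93447 = 0.38746 ≈ 0.3875 bits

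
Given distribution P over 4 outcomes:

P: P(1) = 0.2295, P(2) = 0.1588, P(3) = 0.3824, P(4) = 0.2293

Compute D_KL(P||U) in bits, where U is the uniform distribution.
0.0736 bits

U(i) = 1/4 for all i

D_KL(P||U) = Σ P(x) log₂(P(x) / (1/4))
           = Σ P(x) log₂(P(x)) + log₂(4)
           = log₂(4) - H(P)

H(P) = -Σ P(x) log₂(P(x)):
  -P(1)·log₂(P(1)) = -(0.2295)·log₂(0.2295) = 0.48733
  -P(2)·log₂(P(2)) = -(0.1588)·log₂(0.1588) = 0.42157
  -P(3)·log₂(P(3)) = -(0.3824)·log₂(0.3824) = 0.53033
  -P(4)·log₂(P(4)) = -(0.2293)·log₂(0.2293) = 0.48719
H(P) = 0.48733 + 0.42157 + 0.53033 + 0.48719 = 1.92642 bits

log₂(4) = 2.00000 bits

D_KL(P||U) = 2.00000 - 1.92642 = 0.07358 ≈ 0.0736 bits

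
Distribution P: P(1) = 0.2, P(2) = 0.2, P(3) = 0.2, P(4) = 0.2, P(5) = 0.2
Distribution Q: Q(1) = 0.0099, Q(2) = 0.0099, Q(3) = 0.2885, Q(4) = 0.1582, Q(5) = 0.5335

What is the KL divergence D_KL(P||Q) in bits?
1.4134 bits

D_KL(P||Q) = Σ P(x) log₂(P(x)/Q(x))

Computing term by term:
  P(1)·log₂(P(1)/Q(1)) = 0.2·log₂(0.2/0.0099) = 0.86729
  P(2)·log₂(P(2)/Q(2)) = 0.2·log₂(0.2/0.0099) = 0.86729
  P(3)·log₂(P(3)/Q(3)) = 0.2·log₂(0.2/0.2885) = -0.10571
  P(4)·log₂(P(4)/Q(4)) = 0.2·log₂(0.2/0.1582) = 0.06765
  P(5)·log₂(P(5)/Q(5)) = 0.2·log₂(0.2/0.5335) = -0.28310

D_KL(P||Q) = 0.86729 + 0.86729 - 0.10571 + 0.06765 - 0.28310 = 1.41342 ≈ 1.4134 bits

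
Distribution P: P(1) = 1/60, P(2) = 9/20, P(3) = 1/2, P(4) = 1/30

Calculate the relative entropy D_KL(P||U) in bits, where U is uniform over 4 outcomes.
0.7196 bits

U(i) = 1/4 for all i

D_KL(P||U) = Σ P(x) log₂(P(x) / (1/4))
           = Σ P(x) log₂(P(x)) + log₂(4)
           = log₂(4) - H(P)

H(P) = -Σ P(x) log₂(P(x)):
  -P(1)·log₂(P(1)) = -(1/60)·log₂(1/60) = 0.09845
  -P(2)·log₂(P(2)) = -(9/20)·log₂(9/20) = 0.51840
  -P(3)·log₂(P(3)) = -(1/2)·log₂(1/2) = 0.50000
  -P(4)·log₂(P(4)) = -(1/30)·log₂(1/30) = 0.16356
H(P) = 0.09845 + 0.51840 + 0.50000 + 0.16356 = 1.28041 bits

log₂(4) = 2.00000 bits

D_KL(P||U) = 2.00000 - 1.28041 = 0.71959 ≈ 0.7196 bits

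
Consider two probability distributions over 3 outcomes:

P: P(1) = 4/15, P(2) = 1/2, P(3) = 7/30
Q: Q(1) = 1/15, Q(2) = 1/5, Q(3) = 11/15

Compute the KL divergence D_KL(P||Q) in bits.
0.8088 bits

D_KL(P||Q) = Σ P(x) log₂(P(x)/Q(x))

Computing term by term:
  P(1)·log₂(P(1)/Q(1)) = (4/15)·log₂((4/15)/(1/15)) = 0.53333
  P(2)·log₂(P(2)/Q(2)) = (1/2)·log₂((1/2)/(1/5)) = 0.66096
  P(3)·log₂(P(3)/Q(3)) = (7/30)·log₂((7/30)/(11/15)) = -0.38548

D_KL(P||Q) = 0.53333 + 0.66096 - 0.38548 = 0.80881 ≈ 0.8088 bits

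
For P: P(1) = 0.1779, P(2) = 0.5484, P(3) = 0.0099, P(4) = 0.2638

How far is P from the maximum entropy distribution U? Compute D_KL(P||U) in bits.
0.5085 bits

U(i) = 1/4 for all i

D_KL(P||U) = Σ P(x) log₂(P(x) / (1/4))
           = Σ P(x) log₂(P(x)) + log₂(4)
           = log₂(4) - H(P)

H(P) = -Σ P(x) log₂(P(x)):
  -P(1)·log₂(P(1)) = -(0.1779)·log₂(0.1779) = 0.44312
  -P(2)·log₂(P(2)) = -(0.5484)·log₂(0.5484) = 0.47530
  -P(3)·log₂(P(3)) = -(0.0099)·log₂(0.0099) = 0.06592
  -P(4)·log₂(P(4)) = -(0.2638)·log₂(0.2638) = 0.50715
H(P) = 0.44312 + 0.47530 + 0.06592 + 0.50715 = 1.49149 bits

log₂(4) = 2.00000 bits

D_KL(P||U) = 2.00000 - 1.49149 = 0.50851 ≈ 0.5085 bits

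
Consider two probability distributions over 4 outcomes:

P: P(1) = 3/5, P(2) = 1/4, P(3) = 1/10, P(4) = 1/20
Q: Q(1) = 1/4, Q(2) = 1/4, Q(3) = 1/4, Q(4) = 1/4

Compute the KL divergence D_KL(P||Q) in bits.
0.5095 bits

D_KL(P||Q) = Σ P(x) log₂(P(x)/Q(x))

Computing term by term:
  P(1)·log₂(P(1)/Q(1)) = (3/5)·log₂((3/5)/(1/4)) = 0.75782
  P(2)·log₂(P(2)/Q(2)) = (1/4)·log₂((1/4)/(1/4)) = 0.00000
  P(3)·log₂(P(3)/Q(3)) = (1/10)·log₂((1/10)/(1/4)) = -0.13219
  P(4)·log₂(P(4)/Q(4)) = (1/20)·log₂((1/20)/(1/4)) = -0.11610

D_KL(P||Q) = 0.75782 + 0.00000 - 0.13219 - 0.11610 = 0.50953 ≈ 0.5095 bits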